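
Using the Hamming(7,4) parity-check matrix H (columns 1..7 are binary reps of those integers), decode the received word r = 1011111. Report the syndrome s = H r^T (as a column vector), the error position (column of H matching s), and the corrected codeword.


s = (0, 1, 0)^T, error position = 2, corrected codeword c = 1111111

Compute s = H r^T mod 2 one row at a time:
  s_1 = 1 + 1 + 1 + 1 = 4 ≡ 0 (mod 2).
  s_2 = 0 + 1 + 1 + 1 = 3 ≡ 1 (mod 2).
  s_3 = 1 + 1 + 1 + 1 = 4 ≡ 0 (mod 2).
s = (0, 1, 0)^T — this equals column 2 of H (binary 010), so error is at position 2.
Correct: flip bit 2 of r = 1011111 to get c = 1111111.


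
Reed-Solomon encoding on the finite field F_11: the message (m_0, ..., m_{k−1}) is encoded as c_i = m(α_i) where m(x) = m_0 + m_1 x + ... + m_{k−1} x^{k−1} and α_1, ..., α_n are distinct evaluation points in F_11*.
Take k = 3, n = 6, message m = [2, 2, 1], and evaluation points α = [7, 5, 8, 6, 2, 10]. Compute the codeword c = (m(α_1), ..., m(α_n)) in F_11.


c = [10, 4, 5, 6, 10, 1]

Message polynomial: m(x) = 2 + 2·x + 1·x^2 (mod 11).
For each evaluation point α_i, compute m(α_i) mod 11:
  α_1 = 7: Horner steps 1 → 9 → 10, so m(7) = 10.
  α_2 = 5: Horner steps 1 → 7 → 4, so m(5) = 4.
  α_3 = 8: Horner steps 1 → 10 → 5, so m(8) = 5.
  α_4 = 6: Horner steps 1 → 8 → 6, so m(6) = 6.
  α_5 = 2: Horner steps 1 → 4 → 10, so m(2) = 10.
  α_6 = 10: Horner steps 1 → 1 → 1, so m(10) = 1.
Codeword c = [10, 4, 5, 6, 10, 1] ∈ F_11^6.


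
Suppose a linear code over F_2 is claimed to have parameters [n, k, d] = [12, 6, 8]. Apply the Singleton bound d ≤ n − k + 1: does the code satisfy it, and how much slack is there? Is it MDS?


Singleton RHS = n − k + 1 = 7, slack = -1, bound violated (no such code; not MDS).

Singleton bound: d ≤ n − k + 1.
Here n = 12, k = 6, so n − k + 1 = 7.
Given d = 8, check d ≤ 7: NO.
Slack = (n − k + 1) − d = -1.
The slack is negative: d = 8 exceeds n − k + 1 = 7 by 1, so the Singleton bound is violated and no linear [12, 6, 8]_2 code can exist. In particular it is not MDS (MDS requires d = n − k + 1 exactly).
Description: the claimed parameters are [12, 6, 8]_2; such a code would be impossible (violates the Singleton bound).


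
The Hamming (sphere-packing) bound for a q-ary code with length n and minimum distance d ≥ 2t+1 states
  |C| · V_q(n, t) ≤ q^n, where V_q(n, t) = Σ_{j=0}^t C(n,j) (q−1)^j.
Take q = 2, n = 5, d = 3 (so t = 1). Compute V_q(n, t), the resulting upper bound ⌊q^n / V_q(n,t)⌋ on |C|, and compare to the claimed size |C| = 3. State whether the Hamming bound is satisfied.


V_q(n, t) = 6, q^n = 32, Hamming bound = 5, |C| = 3 ≤ bound (satisfied).

Step 1: Compute V_q(n, t) = Σ_{j=0}^1 C(n, j) (q−1)^j.
  j = 0: C(5,0)·(1)^0 = 1·1 = 1.
  j = 1: C(5,1)·(1)^1 = 5·1 = 5.
  V_q(n, t) = 1 + 5 = 6.
Step 2: q^n = 2^5 = 32.
Step 3: Hamming bound ⌊q^n / V_q(n,t)⌋ = ⌊32/6⌋ = 5.
Step 4: Compare |C| = 3 to 5: satisfied.
The claimed |C| lies below the Hamming bound.


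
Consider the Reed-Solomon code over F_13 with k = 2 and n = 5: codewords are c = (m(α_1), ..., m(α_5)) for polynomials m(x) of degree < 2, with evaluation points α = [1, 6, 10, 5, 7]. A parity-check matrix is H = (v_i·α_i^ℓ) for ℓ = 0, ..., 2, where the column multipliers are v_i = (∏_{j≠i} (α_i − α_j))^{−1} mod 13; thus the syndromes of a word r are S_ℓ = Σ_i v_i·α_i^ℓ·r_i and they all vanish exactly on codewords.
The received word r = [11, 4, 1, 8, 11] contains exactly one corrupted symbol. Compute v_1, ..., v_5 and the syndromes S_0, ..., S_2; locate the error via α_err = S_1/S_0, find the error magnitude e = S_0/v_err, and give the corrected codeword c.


S = (8, 4, 2), error at position 5, error magnitude e = 11, c = [11, 4, 1, 8, 0].

Step 1: column multipliers v_i = (∏_{j≠i}(α_i − α_j))^{−1} mod 13.
  i = 1 (α = 1): (1−6)(1−10)(1−5)(1−7) = (−5)·(−9)·(−4)·(−6) = 1080 ≡ 1, so v_1 = 1^{−1} = 1 (mod 13).
  i = 2 (α = 6): (6−1)(6−10)(6−5)(6−7) = 5·(−4)·1·(−1) = 20 ≡ 7, so v_2 = 7^{−1} = 2 (mod 13).
  i = 3 (α = 10): (10−1)(10−6)(10−5)(10−7) = 9·4·5·3 = 540 ≡ 7, so v_3 = 7^{−1} = 2 (mod 13).
  i = 4 (α = 5): (5−1)(5−6)(5−10)(5−7) = 4·(−1)·(−5)·(−2) = −40 ≡ 12, so v_4 = 12^{−1} = 12 (mod 13).
  i = 5 (α = 7): (7−1)(7−6)(7−10)(7−5) = 6·1·(−3)·2 = −36 ≡ 3, so v_5 = 3^{−1} = 9 (mod 13).
  v = [1, 2, 2, 12, 9].
Step 2: syndromes of r = [11, 4, 1, 8, 11] (all sums mod 13).
  S_0 = Σ v_i r_i = 1·11 + 2·4 + 2·1 + 12·8 + 9·11 = 216 ≡ 8.
  S_1 = Σ v_i α_i r_i = 1·1·11 + 2·6·4 + 2·10·1 + 12·5·8 + 9·7·11 = 1252 ≡ 4.
  α_i^2 mod 13 = [1, 10, 9, 12, 10].
  S_2 = Σ v_i α_i^2 r_i = 1·1·11 + 2·10·4 + 2·9·1 + 12·12·8 + 9·10·11 = 2251 ≡ 2.
  S = (8, 4, 2) ≠ 0, so r is not a codeword (an error is present).
Step 3: locate the error. For a single error e at position i, S_ℓ = v_i·e·α_i^ℓ, so α_err = S_1/S_0.
  S_0^{−1} = 8^{−1} = 5 (mod 13), so α_err = 4·5 = 20 ≡ 7 = α_5. Error position i = 5.
  Consistency check: S_2/S_1 = 2·10 = 20 ≡ 7 = α_err ✓ (single-error assumption holds).
Step 4: error magnitude e = S_0/v_5 = S_0·∏_{j≠5}(α_5 − α_j) = 8·3 = 24 ≡ 11 (mod 13).
Step 5: correct position 5: c_5 = r_5 − e = 11 − 11 ≡ 0 (mod 13). Hence c = [11, 4, 1, 8, 0].
  Check: interpolating c through the α_i gives m(x) = 2 + 9·x (degree < 2) with m(α_i) = c_i for every i, so c is indeed a codeword.


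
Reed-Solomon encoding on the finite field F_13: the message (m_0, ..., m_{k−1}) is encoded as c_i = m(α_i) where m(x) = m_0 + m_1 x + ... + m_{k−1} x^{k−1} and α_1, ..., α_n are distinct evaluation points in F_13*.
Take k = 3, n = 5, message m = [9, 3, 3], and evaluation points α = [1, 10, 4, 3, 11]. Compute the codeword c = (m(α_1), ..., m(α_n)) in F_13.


c = [2, 1, 4, 6, 2]

Message polynomial: m(x) = 9 + 3·x + 3·x^2 (mod 13).
For each evaluation point α_i, compute m(α_i) mod 13:
  α_1 = 1: Horner steps 3 → 6 → 2, so m(1) = 2.
  α_2 = 10: Horner steps 3 → 7 → 1, so m(10) = 1.
  α_3 = 4: Horner steps 3 → 2 → 4, so m(4) = 4.
  α_4 = 3: Horner steps 3 → 12 → 6, so m(3) = 6.
  α_5 = 11: Horner steps 3 → 10 → 2, so m(11) = 2.
Codeword c = [2, 1, 4, 6, 2] ∈ F_13^5.


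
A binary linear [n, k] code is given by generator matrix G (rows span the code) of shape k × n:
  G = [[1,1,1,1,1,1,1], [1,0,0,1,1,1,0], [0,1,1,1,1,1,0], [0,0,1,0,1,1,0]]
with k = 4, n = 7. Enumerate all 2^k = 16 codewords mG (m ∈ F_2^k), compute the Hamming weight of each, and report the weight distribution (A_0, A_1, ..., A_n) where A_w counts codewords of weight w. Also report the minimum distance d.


Weight distribution: A_0 = 1, A_2 = 2, A_3 = 5, A_4 = 5, A_5 = 2, A_7 = 1. Minimum distance d = 2.

Enumerate all 2^4 = 16 messages m ∈ F_2^4.
For each, compute codeword c = mG in F_2^7, then tally its weight.
  m = 0000 → c = 0000000, weight = 0.
  m = 1000 → c = 1111111, weight = 7.
  m = 0100 → c = 1001110, weight = 4.
  m = 1100 → c = 0110001, weight = 3.
  m = 0010 → c = 0111110, weight = 5.
  m = 1010 → c = 1000001, weight = 2.
  m = 0110 → c = 1110000, weight = 3.
  m = 1110 → c = 0001111, weight = 4.
  m = 0001 → c = 0010110, weight = 3.
  m = 1001 → c = 1101001, weight = 4.
  m = 0101 → c = 1011000, weight = 3.
  m = 1101 → c = 0100111, weight = 4.
  m = 0011 → c = 0101000, weight = 2.
  m = 1011 → c = 1010111, weight = 5.
  m = 0111 → c = 1100110, weight = 4.
  m = 1111 → c = 0011001, weight = 3.
Tally weights:
  weight 0: 1 codewords.
  weight 2: 2 codewords.
  weight 3: 5 codewords.
  weight 4: 5 codewords.
  weight 5: 2 codewords.
  weight 7: 1 codewords.
Minimum distance d = smallest w > 0 with A_w > 0 = 2.
Sanity: Σ A_w = 16 = 2^4 = 16 ✓.


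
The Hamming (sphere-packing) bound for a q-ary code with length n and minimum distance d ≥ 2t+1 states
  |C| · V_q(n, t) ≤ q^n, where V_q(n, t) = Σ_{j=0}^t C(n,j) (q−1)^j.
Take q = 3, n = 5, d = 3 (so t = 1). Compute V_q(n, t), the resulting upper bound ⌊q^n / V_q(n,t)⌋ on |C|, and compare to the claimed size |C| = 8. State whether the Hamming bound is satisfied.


V_q(n, t) = 11, q^n = 243, Hamming bound = 22, |C| = 8 ≤ bound (satisfied).

Step 1: Compute V_q(n, t) = Σ_{j=0}^1 C(n, j) (q−1)^j.
  j = 0: C(5,0)·(2)^0 = 1·1 = 1.
  j = 1: C(5,1)·(2)^1 = 5·2 = 10.
  V_q(n, t) = 1 + 10 = 11.
Step 2: q^n = 3^5 = 243.
Step 3: Hamming bound ⌊q^n / V_q(n,t)⌋ = ⌊243/11⌋ = 22.
Step 4: Compare |C| = 8 to 22: satisfied.
The claimed |C| lies below the Hamming bound.


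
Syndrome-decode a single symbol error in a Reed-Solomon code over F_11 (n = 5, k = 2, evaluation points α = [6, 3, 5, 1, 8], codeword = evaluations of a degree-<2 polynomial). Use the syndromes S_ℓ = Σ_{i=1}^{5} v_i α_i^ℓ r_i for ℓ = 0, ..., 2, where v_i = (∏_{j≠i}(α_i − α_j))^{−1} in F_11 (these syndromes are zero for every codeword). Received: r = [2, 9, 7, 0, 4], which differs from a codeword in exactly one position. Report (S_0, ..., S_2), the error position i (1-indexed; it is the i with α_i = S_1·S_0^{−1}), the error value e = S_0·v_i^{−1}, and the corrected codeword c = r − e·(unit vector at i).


S = (6, 3, 7), error at position 1, error magnitude e = 7, c = [6, 9, 7, 0, 4].

Step 1: column multipliers v_i = (∏_{j≠i}(α_i − α_j))^{−1} mod 11.
  i = 1 (α = 6): (6−3)(6−5)(6−1)(6−8) = 3·1·5·(−2) = −30 ≡ 3, so v_1 = 3^{−1} = 4 (mod 11).
  i = 2 (α = 3): (3−6)(3−5)(3−1)(3−8) = (−3)·(−2)·2·(−5) = −60 ≡ 6, so v_2 = 6^{−1} = 2 (mod 11).
  i = 3 (α = 5): (5−6)(5−3)(5−1)(5−8) = (−1)·2·4·(−3) = 24 ≡ 2, so v_3 = 2^{−1} = 6 (mod 11).
  i = 4 (α = 1): (1−6)(1−3)(1−5)(1−8) = (−5)·(−2)·(−4)·(−7) = 280 ≡ 5, so v_4 = 5^{−1} = 9 (mod 11).
  i = 5 (α = 8): (8−6)(8−3)(8−5)(8−1) = 2·5·3·7 = 210 ≡ 1, so v_5 = 1^{−1} = 1 (mod 11).
  v = [4, 2, 6, 9, 1].
Step 2: syndromes of r = [2, 9, 7, 0, 4] (all sums mod 11).
  S_0 = Σ v_i r_i = 4·2 + 2·9 + 6·7 + 9·0 + 1·4 = 72 ≡ 6.
  S_1 = Σ v_i α_i r_i = 4·6·2 + 2·3·9 + 6·5·7 + 9·1·0 + 1·8·4 = 344 ≡ 3.
  α_i^2 mod 11 = [3, 9, 3, 1, 9].
  S_2 = Σ v_i α_i^2 r_i = 4·3·2 + 2·9·9 + 6·3·7 + 9·1·0 + 1·9·4 = 348 ≡ 7.
  S = (6, 3, 7) ≠ 0, so r is not a codeword (an error is present).
Step 3: locate the error. For a single error e at position i, S_ℓ = v_i·e·α_i^ℓ, so α_err = S_1/S_0.
  S_0^{−1} = 6^{−1} = 2 (mod 11), so α_err = 3·2 = 6 ≡ 6 = α_1. Error position i = 1.
  Consistency check: S_2/S_1 = 7·4 = 28 ≡ 6 = α_err ✓ (single-error assumption holds).
Step 4: error magnitude e = S_0/v_1 = S_0·∏_{j≠1}(α_1 − α_j) = 6·3 = 18 ≡ 7 (mod 11).
Step 5: correct position 1: c_1 = r_1 − e = 2 − 7 ≡ 6 (mod 11). Hence c = [6, 9, 7, 0, 4].
  Check: interpolating c through the α_i gives m(x) = 1 + 10·x (degree < 2) with m(α_i) = c_i for every i, so c is indeed a codeword.


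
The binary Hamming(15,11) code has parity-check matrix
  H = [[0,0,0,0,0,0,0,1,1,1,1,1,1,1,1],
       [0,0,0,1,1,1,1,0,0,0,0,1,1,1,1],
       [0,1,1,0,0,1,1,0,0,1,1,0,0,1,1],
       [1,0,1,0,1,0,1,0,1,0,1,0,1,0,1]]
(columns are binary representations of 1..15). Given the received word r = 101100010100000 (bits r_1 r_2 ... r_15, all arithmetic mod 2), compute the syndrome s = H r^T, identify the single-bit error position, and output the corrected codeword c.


s = (0, 1, 0, 0)^T, error position = 4, corrected codeword c = 101000010100000

Compute s = H r^T mod 2 one row at a time:
  s_1 = 1 + 0 + 1 + 0 + 0 + 0 + 0 + 0 = 2 ≡ 0 (mod 2).
  s_2 = 1 + 0 + 0 + 0 + 0 + 0 + 0 + 0 = 1 ≡ 1 (mod 2).
  s_3 = 0 + 1 + 0 + 0 + 1 + 0 + 0 + 0 = 2 ≡ 0 (mod 2).
  s_4 = 1 + 1 + 0 + 0 + 0 + 0 + 0 + 0 = 2 ≡ 0 (mod 2).
s = (0, 1, 0, 0)^T — this equals column 4 of H (binary 0100), so error is at position 4.
Correct: flip bit 4 of r = 101100010100000 to get c = 101000010100000.


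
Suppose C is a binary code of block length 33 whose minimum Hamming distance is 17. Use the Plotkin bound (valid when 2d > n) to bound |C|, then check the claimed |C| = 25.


Plotkin bound M ≤ 34; given |C| = 25 ≤ bound (satisfied).

Check applicability: 2d = 34, n = 33.
2d − n = 1 > 0, so Plotkin applies.
Compute d/(2d−n) = 17/1 ≈ 17.0000.
⌊d/(2d−n)⌋ = 17.
Plotkin bound: M ≤ 2·17 = 34.
Given |C| = 25, check: satisfied.
This |C| is below the Plotkin bound.


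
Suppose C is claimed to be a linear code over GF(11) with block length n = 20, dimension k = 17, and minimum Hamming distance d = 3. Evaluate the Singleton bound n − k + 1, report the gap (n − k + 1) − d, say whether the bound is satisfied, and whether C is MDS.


Singleton RHS = n − k + 1 = 4, slack = 1, bound satisfied, not MDS.

Singleton bound: d ≤ n − k + 1.
Here n = 20, k = 17, so n − k + 1 = 4.
Given d = 3, check d ≤ 4: YES.
Slack = (n − k + 1) − d = 1.
The code is NOT MDS (slack = 1 > 0).
Description: the claimed parameters are [20, 17, 3]_11; such a code would be non-MDS.


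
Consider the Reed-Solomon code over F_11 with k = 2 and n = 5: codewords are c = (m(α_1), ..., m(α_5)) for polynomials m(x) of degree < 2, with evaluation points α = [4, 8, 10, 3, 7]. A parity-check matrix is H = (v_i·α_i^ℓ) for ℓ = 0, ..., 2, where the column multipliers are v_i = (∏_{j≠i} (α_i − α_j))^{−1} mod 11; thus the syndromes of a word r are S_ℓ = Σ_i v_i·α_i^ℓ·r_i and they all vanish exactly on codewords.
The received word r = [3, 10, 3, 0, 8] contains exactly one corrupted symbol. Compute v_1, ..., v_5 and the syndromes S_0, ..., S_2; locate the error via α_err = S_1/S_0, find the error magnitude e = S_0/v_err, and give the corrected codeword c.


S = (9, 3, 1), error at position 1, error magnitude e = 1, c = [2, 10, 3, 0, 8].

Step 1: column multipliers v_i = (∏_{j≠i}(α_i − α_j))^{−1} mod 11.
  i = 1 (α = 4): (4−8)(4−10)(4−3)(4−7) = (−4)·(−6)·1·(−3) = −72 ≡ 5, so v_1 = 5^{−1} = 9 (mod 11).
  i = 2 (α = 8): (8−4)(8−10)(8−3)(8−7) = 4·(−2)·5·1 = −40 ≡ 4, so v_2 = 4^{−1} = 3 (mod 11).
  i = 3 (α = 10): (10−4)(10−8)(10−3)(10−7) = 6·2·7·3 = 252 ≡ 10, so v_3 = 10^{−1} = 10 (mod 11).
  i = 4 (α = 3): (3−4)(3−8)(3−10)(3−7) = (−1)·(−5)·(−7)·(−4) = 140 ≡ 8, so v_4 = 8^{−1} = 7 (mod 11).
  i = 5 (α = 7): (7−4)(7−8)(7−10)(7−3) = 3·(−1)·(−3)·4 = 36 ≡ 3, so v_5 = 3^{−1} = 4 (mod 11).
  v = [9, 3, 10, 7, 4].
Step 2: syndromes of r = [3, 10, 3, 0, 8] (all sums mod 11).
  S_0 = Σ v_i r_i = 9·3 + 3·10 + 10·3 + 7·0 + 4·8 = 119 ≡ 9.
  S_1 = Σ v_i α_i r_i = 9·4·3 + 3·8·10 + 10·10·3 + 7·3·0 + 4·7·8 = 872 ≡ 3.
  α_i^2 mod 11 = [5, 9, 1, 9, 5].
  S_2 = Σ v_i α_i^2 r_i = 9·5·3 + 3·9·10 + 10·1·3 + 7·9·0 + 4·5·8 = 595 ≡ 1.
  S = (9, 3, 1) ≠ 0, so r is not a codeword (an error is present).
Step 3: locate the error. For a single error e at position i, S_ℓ = v_i·e·α_i^ℓ, so α_err = S_1/S_0.
  S_0^{−1} = 9^{−1} = 5 (mod 11), so α_err = 3·5 = 15 ≡ 4 = α_1. Error position i = 1.
  Consistency check: S_2/S_1 = 1·4 = 4 ≡ 4 = α_err ✓ (single-error assumption holds).
Step 4: error magnitude e = S_0/v_1 = S_0·∏_{j≠1}(α_1 − α_j) = 9·5 = 45 ≡ 1 (mod 11).
Step 5: correct position 1: c_1 = r_1 − e = 3 − 1 ≡ 2 (mod 11). Hence c = [2, 10, 3, 0, 8].
  Check: interpolating c through the α_i gives m(x) = 5 + 2·x (degree < 2) with m(α_i) = c_i for every i, so c is indeed a codeword.


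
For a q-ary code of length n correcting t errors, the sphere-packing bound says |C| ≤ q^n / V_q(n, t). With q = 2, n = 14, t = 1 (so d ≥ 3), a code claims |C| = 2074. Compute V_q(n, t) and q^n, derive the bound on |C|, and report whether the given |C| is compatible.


V_q(n, t) = 15, q^n = 16384, Hamming bound = 1092, |C| = 2074 > bound (violated).

Step 1: Compute V_q(n, t) = Σ_{j=0}^1 C(n, j) (q−1)^j.
  j = 0: C(14,0)·(1)^0 = 1·1 = 1.
  j = 1: C(14,1)·(1)^1 = 14·1 = 14.
  V_q(n, t) = 1 + 14 = 15.
Step 2: q^n = 2^14 = 16384.
Step 3: Hamming bound ⌊q^n / V_q(n,t)⌋ = ⌊16384/15⌋ = 1092.
Step 4: Compare |C| = 2074 to 1092: violated.
The claimed |C| lies above the Hamming bound, so no 2-ary code of length 14 with d ≥ 3 can have 2074 codewords.


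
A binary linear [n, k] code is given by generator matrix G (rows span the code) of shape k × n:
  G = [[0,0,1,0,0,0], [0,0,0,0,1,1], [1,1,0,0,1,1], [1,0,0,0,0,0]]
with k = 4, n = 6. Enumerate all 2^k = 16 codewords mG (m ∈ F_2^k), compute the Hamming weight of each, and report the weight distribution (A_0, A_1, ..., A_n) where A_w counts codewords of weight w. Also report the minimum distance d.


Weight distribution: A_0 = 1, A_1 = 3, A_2 = 4, A_3 = 4, A_4 = 3, A_5 = 1. Minimum distance d = 1.

Enumerate all 2^4 = 16 messages m ∈ F_2^4.
For each, compute codeword c = mG in F_2^6, then tally its weight.
  m = 0000 → c = 000000, weight = 0.
  m = 1000 → c = 001000, weight = 1.
  m = 0100 → c = 000011, weight = 2.
  m = 1100 → c = 001011, weight = 3.
  m = 0010 → c = 110011, weight = 4.
  m = 1010 → c = 111011, weight = 5.
  m = 0110 → c = 110000, weight = 2.
  m = 1110 → c = 111000, weight = 3.
  m = 0001 → c = 100000, weight = 1.
  m = 1001 → c = 101000, weight = 2.
  m = 0101 → c = 100011, weight = 3.
  m = 1101 → c = 101011, weight = 4.
  m = 0011 → c = 010011, weight = 3.
  m = 1011 → c = 011011, weight = 4.
  m = 0111 → c = 010000, weight = 1.
  m = 1111 → c = 011000, weight = 2.
Tally weights:
  weight 0: 1 codewords.
  weight 1: 3 codewords.
  weight 2: 4 codewords.
  weight 3: 4 codewords.
  weight 4: 3 codewords.
  weight 5: 1 codewords.
Minimum distance d = smallest w > 0 with A_w > 0 = 1.
Sanity: Σ A_w = 16 = 2^4 = 16 ✓.


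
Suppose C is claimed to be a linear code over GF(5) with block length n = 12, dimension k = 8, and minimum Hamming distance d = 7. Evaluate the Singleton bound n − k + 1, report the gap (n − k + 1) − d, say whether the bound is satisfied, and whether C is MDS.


Singleton RHS = n − k + 1 = 5, slack = -2, bound violated (no such code; not MDS).

Singleton bound: d ≤ n − k + 1.
Here n = 12, k = 8, so n − k + 1 = 5.
Given d = 7, check d ≤ 5: NO.
Slack = (n − k + 1) − d = -2.
The slack is negative: d = 7 exceeds n − k + 1 = 5 by 2, so the Singleton bound is violated and no linear [12, 8, 7]_5 code can exist. In particular it is not MDS (MDS requires d = n − k + 1 exactly).
Description: the claimed parameters are [12, 8, 7]_5; such a code would be impossible (violates the Singleton bound).


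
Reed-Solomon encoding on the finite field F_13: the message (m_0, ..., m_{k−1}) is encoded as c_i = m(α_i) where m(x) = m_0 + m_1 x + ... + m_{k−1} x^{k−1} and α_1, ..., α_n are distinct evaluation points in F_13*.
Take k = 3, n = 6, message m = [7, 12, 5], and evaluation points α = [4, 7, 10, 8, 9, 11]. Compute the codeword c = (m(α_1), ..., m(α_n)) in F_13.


c = [5, 11, 3, 7, 0, 3]

Message polynomial: m(x) = 7 + 12·x + 5·x^2 (mod 13).
For each evaluation point α_i, compute m(α_i) mod 13:
  α_1 = 4: Horner steps 5 → 6 → 5, so m(4) = 5.
  α_2 = 7: Horner steps 5 → 8 → 11, so m(7) = 11.
  α_3 = 10: Horner steps 5 → 10 → 3, so m(10) = 3.
  α_4 = 8: Horner steps 5 → 0 → 7, so m(8) = 7.
  α_5 = 9: Horner steps 5 → 5 → 0, so m(9) = 0.
  α_6 = 11: Horner steps 5 → 2 → 3, so m(11) = 3.
Codeword c = [5, 11, 3, 7, 0, 3] ∈ F_13^6.


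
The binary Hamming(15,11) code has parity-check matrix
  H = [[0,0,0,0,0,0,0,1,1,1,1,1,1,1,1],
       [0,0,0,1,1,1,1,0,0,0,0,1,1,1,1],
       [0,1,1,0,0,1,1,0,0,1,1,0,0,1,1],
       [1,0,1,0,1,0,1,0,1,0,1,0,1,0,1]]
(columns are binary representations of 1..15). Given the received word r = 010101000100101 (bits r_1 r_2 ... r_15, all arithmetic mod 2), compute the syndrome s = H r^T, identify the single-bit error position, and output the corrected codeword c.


s = (1, 0, 0, 0)^T, error position = 8, corrected codeword c = 010101010100101

Compute s = H r^T mod 2 one row at a time:
  s_1 = 0 + 0 + 1 + 0 + 0 + 1 + 0 + 1 = 3 ≡ 1 (mod 2).
  s_2 = 1 + 0 + 1 + 0 + 0 + 1 + 0 + 1 = 4 ≡ 0 (mod 2).
  s_3 = 1 + 0 + 1 + 0 + 1 + 0 + 0 + 1 = 4 ≡ 0 (mod 2).
  s_4 = 0 + 0 + 0 + 0 + 0 + 0 + 1 + 1 = 2 ≡ 0 (mod 2).
s = (1, 0, 0, 0)^T — this equals column 8 of H (binary 1000), so error is at position 8.
Correct: flip bit 8 of r = 010101000100101 to get c = 010101010100101.


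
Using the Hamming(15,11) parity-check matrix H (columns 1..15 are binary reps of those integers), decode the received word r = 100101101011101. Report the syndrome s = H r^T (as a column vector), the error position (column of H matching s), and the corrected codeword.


s = (1, 0, 0, 0)^T, error position = 8, corrected codeword c = 100101111011101

Compute s = H r^T mod 2 one row at a time:
  s_1 = 0 + 1 + 0 + 1 + 1 + 1 + 0 + 1 = 5 ≡ 1 (mod 2).
  s_2 = 1 + 0 + 1 + 1 + 1 + 1 + 0 + 1 = 6 ≡ 0 (mod 2).
  s_3 = 0 + 0 + 1 + 1 + 0 + 1 + 0 + 1 = 4 ≡ 0 (mod 2).
  s_4 = 1 + 0 + 0 + 1 + 1 + 1 + 1 + 1 = 6 ≡ 0 (mod 2).
s = (1, 0, 0, 0)^T — this equals column 8 of H (binary 1000), so error is at position 8.
Correct: flip bit 8 of r = 100101101011101 to get c = 100101111011101.


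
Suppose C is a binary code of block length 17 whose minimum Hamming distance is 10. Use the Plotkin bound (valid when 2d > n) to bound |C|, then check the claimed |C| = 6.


Plotkin bound M ≤ 6; given |C| = 6 ≤ bound (satisfied).

Check applicability: 2d = 20, n = 17.
2d − n = 3 > 0, so Plotkin applies.
Compute d/(2d−n) = 10/3 ≈ 3.3333.
⌊d/(2d−n)⌋ = 3.
Plotkin bound: M ≤ 2·3 = 6.
Given |C| = 6, check: satisfied.
This |C| is at the Plotkin bound.


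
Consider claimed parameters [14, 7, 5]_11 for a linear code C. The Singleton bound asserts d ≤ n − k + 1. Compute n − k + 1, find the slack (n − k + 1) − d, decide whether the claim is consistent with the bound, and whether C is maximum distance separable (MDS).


Singleton RHS = n − k + 1 = 8, slack = 3, bound satisfied, not MDS.

Singleton bound: d ≤ n − k + 1.
Here n = 14, k = 7, so n − k + 1 = 8.
Given d = 5, check d ≤ 8: YES.
Slack = (n − k + 1) − d = 3.
The code is NOT MDS (slack = 3 > 0).
Description: the claimed parameters are [14, 7, 5]_11; such a code would be non-MDS.


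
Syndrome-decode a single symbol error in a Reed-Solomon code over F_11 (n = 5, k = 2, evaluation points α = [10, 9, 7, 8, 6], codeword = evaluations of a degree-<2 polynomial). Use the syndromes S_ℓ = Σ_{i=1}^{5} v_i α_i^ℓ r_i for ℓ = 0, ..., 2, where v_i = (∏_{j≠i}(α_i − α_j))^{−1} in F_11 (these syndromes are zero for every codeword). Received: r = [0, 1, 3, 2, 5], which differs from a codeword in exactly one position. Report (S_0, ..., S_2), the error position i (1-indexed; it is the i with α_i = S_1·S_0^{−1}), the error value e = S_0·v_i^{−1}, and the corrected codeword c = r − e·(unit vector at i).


S = (6, 3, 7), error at position 5, error magnitude e = 1, c = [0, 1, 3, 2, 4].

Step 1: column multipliers v_i = (∏_{j≠i}(α_i − α_j))^{−1} mod 11.
  i = 1 (α = 10): (10−9)(10−7)(10−8)(10−6) = 1·3·2·4 = 24 ≡ 2, so v_1 = 2^{−1} = 6 (mod 11).
  i = 2 (α = 9): (9−10)(9−7)(9−8)(9−6) = (−1)·2·1·3 = −6 ≡ 5, so v_2 = 5^{−1} = 9 (mod 11).
  i = 3 (α = 7): (7−10)(7−9)(7−8)(7−6) = (−3)·(−2)·(−1)·1 = −6 ≡ 5, so v_3 = 5^{−1} = 9 (mod 11).
  i = 4 (α = 8): (8−10)(8−9)(8−7)(8−6) = (−2)·(−1)·1·2 = 4 ≡ 4, so v_4 = 4^{−1} = 3 (mod 11).
  i = 5 (α = 6): (6−10)(6−9)(6−7)(6−8) = (−4)·(−3)·(−1)·(−2) = 24 ≡ 2, so v_5 = 2^{−1} = 6 (mod 11).
  v = [6, 9, 9, 3, 6].
Step 2: syndromes of r = [0, 1, 3, 2, 5] (all sums mod 11).
  S_0 = Σ v_i r_i = 6·0 + 9·1 + 9·3 + 3·2 + 6·5 = 72 ≡ 6.
  S_1 = Σ v_i α_i r_i = 6·10·0 + 9·9·1 + 9·7·3 + 3·8·2 + 6·6·5 = 498 ≡ 3.
  α_i^2 mod 11 = [1, 4, 5, 9, 3].
  S_2 = Σ v_i α_i^2 r_i = 6·1·0 + 9·4·1 + 9·5·3 + 3·9·2 + 6·3·5 = 315 ≡ 7.
  S = (6, 3, 7) ≠ 0, so r is not a codeword (an error is present).
Step 3: locate the error. For a single error e at position i, S_ℓ = v_i·e·α_i^ℓ, so α_err = S_1/S_0.
  S_0^{−1} = 6^{−1} = 2 (mod 11), so α_err = 3·2 = 6 ≡ 6 = α_5. Error position i = 5.
  Consistency check: S_2/S_1 = 7·4 = 28 ≡ 6 = α_err ✓ (single-error assumption holds).
Step 4: error magnitude e = S_0/v_5 = S_0·∏_{j≠5}(α_5 − α_j) = 6·2 = 12 ≡ 1 (mod 11).
Step 5: correct position 5: c_5 = r_5 − e = 5 − 1 ≡ 4 (mod 11). Hence c = [0, 1, 3, 2, 4].
  Check: interpolating c through the α_i gives m(x) = 10 + 10·x (degree < 2) with m(α_i) = c_i for every i, so c is indeed a codeword.


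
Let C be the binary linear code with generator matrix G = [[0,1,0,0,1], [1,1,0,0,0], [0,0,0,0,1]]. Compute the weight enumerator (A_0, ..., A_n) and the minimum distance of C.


Weight distribution: A_0 = 1, A_1 = 3, A_2 = 3, A_3 = 1. Minimum distance d = 1.

Enumerate all 2^3 = 8 messages m ∈ F_2^3.
For each, compute codeword c = mG in F_2^5, then tally its weight.
  m = 000 → c = 00000, weight = 0.
  m = 100 → c = 01001, weight = 2.
  m = 010 → c = 11000, weight = 2.
  m = 110 → c = 10001, weight = 2.
  m = 001 → c = 00001, weight = 1.
  m = 101 → c = 01000, weight = 1.
  m = 011 → c = 11001, weight = 3.
  m = 111 → c = 10000, weight = 1.
Tally weights:
  weight 0: 1 codewords.
  weight 1: 3 codewords.
  weight 2: 3 codewords.
  weight 3: 1 codewords.
Minimum distance d = smallest w > 0 with A_w > 0 = 1.
Sanity: Σ A_w = 8 = 2^3 = 8 ✓.


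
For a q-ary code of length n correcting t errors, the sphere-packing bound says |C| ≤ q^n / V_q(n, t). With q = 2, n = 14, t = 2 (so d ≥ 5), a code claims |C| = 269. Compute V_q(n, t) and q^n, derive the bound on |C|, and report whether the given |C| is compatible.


V_q(n, t) = 106, q^n = 16384, Hamming bound = 154, |C| = 269 > bound (violated).

Step 1: Compute V_q(n, t) = Σ_{j=0}^2 C(n, j) (q−1)^j.
  j = 0: C(14,0)·(1)^0 = 1·1 = 1.
  j = 1: C(14,1)·(1)^1 = 14·1 = 14.
  j = 2: C(14,2)·(1)^2 = 91·1 = 91.
  V_q(n, t) = 1 + 14 + 91 = 106.
Step 2: q^n = 2^14 = 16384.
Step 3: Hamming bound ⌊q^n / V_q(n,t)⌋ = ⌊16384/106⌋ = 154.
Step 4: Compare |C| = 269 to 154: violated.
The claimed |C| lies above the Hamming bound, so no 2-ary code of length 14 with d ≥ 5 can have 269 codewords.


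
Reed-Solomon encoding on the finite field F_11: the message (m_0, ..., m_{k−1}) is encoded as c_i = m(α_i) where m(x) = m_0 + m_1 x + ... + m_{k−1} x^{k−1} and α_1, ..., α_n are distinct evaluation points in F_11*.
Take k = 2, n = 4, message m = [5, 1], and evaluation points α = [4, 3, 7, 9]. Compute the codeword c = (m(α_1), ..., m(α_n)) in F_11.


c = [9, 8, 1, 3]

Message polynomial: m(x) = 5 + 1·x (mod 11).
For each evaluation point α_i, compute m(α_i) mod 11:
  α_1 = 4: Horner steps 1 → 9, so m(4) = 9.
  α_2 = 3: Horner steps 1 → 8, so m(3) = 8.
  α_3 = 7: Horner steps 1 → 1, so m(7) = 1.
  α_4 = 9: Horner steps 1 → 3, so m(9) = 3.
Codeword c = [9, 8, 1, 3] ∈ F_11^4.


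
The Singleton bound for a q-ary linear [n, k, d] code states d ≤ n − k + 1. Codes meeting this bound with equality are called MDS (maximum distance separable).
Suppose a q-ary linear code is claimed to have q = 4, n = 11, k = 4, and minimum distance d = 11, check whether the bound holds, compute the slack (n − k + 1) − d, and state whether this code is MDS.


Singleton RHS = n − k + 1 = 8, slack = -3, bound violated (no such code; not MDS).

Singleton bound: d ≤ n − k + 1.
Here n = 11, k = 4, so n − k + 1 = 8.
Given d = 11, check d ≤ 8: NO.
Slack = (n − k + 1) − d = -3.
The slack is negative: d = 11 exceeds n − k + 1 = 8 by 3, so the Singleton bound is violated and no linear [11, 4, 11]_4 code can exist. In particular it is not MDS (MDS requires d = n − k + 1 exactly).
Description: the claimed parameters are [11, 4, 11]_4; such a code would be impossible (violates the Singleton bound).


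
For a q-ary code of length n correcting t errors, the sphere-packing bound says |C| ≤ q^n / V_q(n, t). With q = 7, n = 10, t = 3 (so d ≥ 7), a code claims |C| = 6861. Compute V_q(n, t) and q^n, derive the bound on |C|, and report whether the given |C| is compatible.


V_q(n, t) = 27601, q^n = 282475249, Hamming bound = 10234, |C| = 6861 ≤ bound (satisfied).

Step 1: Compute V_q(n, t) = Σ_{j=0}^3 C(n, j) (q−1)^j.
  j = 0: C(10,0)·(6)^0 = 1·1 = 1.
  j = 1: C(10,1)·(6)^1 = 10·6 = 60.
  j = 2: C(10,2)·(6)^2 = 45·36 = 1620.
  j = 3: C(10,3)·(6)^3 = 120·216 = 25920.
  V_q(n, t) = 1 + 60 + 1620 + 25920 = 27601.
Step 2: q^n = 7^10 = 282475249.
Step 3: Hamming bound ⌊q^n / V_q(n,t)⌋ = ⌊282475249/27601⌋ = 10234.
Step 4: Compare |C| = 6861 to 10234: satisfied.
The claimed |C| lies below the Hamming bound.


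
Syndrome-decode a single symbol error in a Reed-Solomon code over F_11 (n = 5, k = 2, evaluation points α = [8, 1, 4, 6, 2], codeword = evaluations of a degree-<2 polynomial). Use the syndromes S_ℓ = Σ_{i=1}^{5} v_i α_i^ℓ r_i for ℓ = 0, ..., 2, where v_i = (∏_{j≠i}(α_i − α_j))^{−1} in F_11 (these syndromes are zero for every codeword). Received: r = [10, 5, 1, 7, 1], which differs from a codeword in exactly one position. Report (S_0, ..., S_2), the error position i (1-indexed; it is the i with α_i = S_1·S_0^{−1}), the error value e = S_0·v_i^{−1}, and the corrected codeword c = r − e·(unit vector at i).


S = (2, 8, 10), error at position 3, error magnitude e = 8, c = [10, 5, 4, 7, 1].

Step 1: column multipliers v_i = (∏_{j≠i}(α_i − α_j))^{−1} mod 11.
  i = 1 (α = 8): (8−1)(8−4)(8−6)(8−2) = 7·4·2·6 = 336 ≡ 6, so v_1 = 6^{−1} = 2 (mod 11).
  i = 2 (α = 1): (1−8)(1−4)(1−6)(1−2) = (−7)·(−3)·(−5)·(−1) = 105 ≡ 6, so v_2 = 6^{−1} = 2 (mod 11).
  i = 3 (α = 4): (4−8)(4−1)(4−6)(4−2) = (−4)·3·(−2)·2 = 48 ≡ 4, so v_3 = 4^{−1} = 3 (mod 11).
  i = 4 (α = 6): (6−8)(6−1)(6−4)(6−2) = (−2)·5·2·4 = −80 ≡ 8, so v_4 = 8^{−1} = 7 (mod 11).
  i = 5 (α = 2): (2−8)(2−1)(2−4)(2−6) = (−6)·1·(−2)·(−4) = −48 ≡ 7, so v_5 = 7^{−1} = 8 (mod 11).
  v = [2, 2, 3, 7, 8].
Step 2: syndromes of r = [10, 5, 1, 7, 1] (all sums mod 11).
  S_0 = Σ v_i r_i = 2·10 + 2·5 + 3·1 + 7·7 + 8·1 = 90 ≡ 2.
  S_1 = Σ v_i α_i r_i = 2·8·10 + 2·1·5 + 3·4·1 + 7·6·7 + 8·2·1 = 492 ≡ 8.
  α_i^2 mod 11 = [9, 1, 5, 3, 4].
  S_2 = Σ v_i α_i^2 r_i = 2·9·10 + 2·1·5 + 3·5·1 + 7·3·7 + 8·4·1 = 384 ≡ 10.
  S = (2, 8, 10) ≠ 0, so r is not a codeword (an error is present).
Step 3: locate the error. For a single error e at position i, S_ℓ = v_i·e·α_i^ℓ, so α_err = S_1/S_0.
  S_0^{−1} = 2^{−1} = 6 (mod 11), so α_err = 8·6 = 48 ≡ 4 = α_3. Error position i = 3.
  Consistency check: S_2/S_1 = 10·7 = 70 ≡ 4 = α_err ✓ (single-error assumption holds).
Step 4: error magnitude e = S_0/v_3 = S_0·∏_{j≠3}(α_3 − α_j) = 2·4 = 8 ≡ 8 (mod 11).
Step 5: correct position 3: c_3 = r_3 − e = 1 − 8 ≡ 4 (mod 11). Hence c = [10, 5, 4, 7, 1].
  Check: interpolating c through the α_i gives m(x) = 9 + 7·x (degree < 2) with m(α_i) = c_i for every i, so c is indeed a codeword.


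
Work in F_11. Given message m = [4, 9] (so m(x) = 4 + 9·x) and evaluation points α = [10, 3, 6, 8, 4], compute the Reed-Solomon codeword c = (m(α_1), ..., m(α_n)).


c = [6, 9, 3, 10, 7]

Message polynomial: m(x) = 4 + 9·x (mod 11).
For each evaluation point α_i, compute m(α_i) mod 11:
  α_1 = 10: Horner steps 9 → 6, so m(10) = 6.
  α_2 = 3: Horner steps 9 → 9, so m(3) = 9.
  α_3 = 6: Horner steps 9 → 3, so m(6) = 3.
  α_4 = 8: Horner steps 9 → 10, so m(8) = 10.
  α_5 = 4: Horner steps 9 → 7, so m(4) = 7.
Codeword c = [6, 9, 3, 10, 7] ∈ F_11^5.


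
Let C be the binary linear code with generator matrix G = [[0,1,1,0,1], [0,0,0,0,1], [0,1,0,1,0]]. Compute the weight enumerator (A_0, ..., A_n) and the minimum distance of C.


Weight distribution: A_0 = 1, A_1 = 1, A_2 = 3, A_3 = 3. Minimum distance d = 1.

Enumerate all 2^3 = 8 messages m ∈ F_2^3.
For each, compute codeword c = mG in F_2^5, then tally its weight.
  m = 000 → c = 00000, weight = 0.
  m = 100 → c = 01101, weight = 3.
  m = 010 → c = 00001, weight = 1.
  m = 110 → c = 01100, weight = 2.
  m = 001 → c = 01010, weight = 2.
  m = 101 → c = 00111, weight = 3.
  m = 011 → c = 01011, weight = 3.
  m = 111 → c = 00110, weight = 2.
Tally weights:
  weight 0: 1 codewords.
  weight 1: 1 codewords.
  weight 2: 3 codewords.
  weight 3: 3 codewords.
Minimum distance d = smallest w > 0 with A_w > 0 = 1.
Sanity: Σ A_w = 8 = 2^3 = 8 ✓.


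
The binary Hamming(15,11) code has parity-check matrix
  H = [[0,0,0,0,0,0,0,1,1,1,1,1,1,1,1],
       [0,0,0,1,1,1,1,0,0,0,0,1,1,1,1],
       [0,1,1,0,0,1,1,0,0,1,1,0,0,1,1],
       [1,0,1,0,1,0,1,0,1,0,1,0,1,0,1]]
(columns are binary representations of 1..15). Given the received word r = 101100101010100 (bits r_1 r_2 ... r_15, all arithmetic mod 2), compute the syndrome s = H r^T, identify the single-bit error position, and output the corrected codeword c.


s = (1, 1, 1, 0)^T, error position = 14, corrected codeword c = 101100101010110

Compute s = H r^T mod 2 one row at a time:
  s_1 = 0 + 1 + 0 + 1 + 0 + 1 + 0 + 0 = 3 ≡ 1 (mod 2).
  s_2 = 1 + 0 + 0 + 1 + 0 + 1 + 0 + 0 = 3 ≡ 1 (mod 2).
  s_3 = 0 + 1 + 0 + 1 + 0 + 1 + 0 + 0 = 3 ≡ 1 (mod 2).
  s_4 = 1 + 1 + 0 + 1 + 1 + 1 + 1 + 0 = 6 ≡ 0 (mod 2).
s = (1, 1, 1, 0)^T — this equals column 14 of H (binary 1110), so error is at position 14.
Correct: flip bit 14 of r = 101100101010100 to get c = 101100101010110.


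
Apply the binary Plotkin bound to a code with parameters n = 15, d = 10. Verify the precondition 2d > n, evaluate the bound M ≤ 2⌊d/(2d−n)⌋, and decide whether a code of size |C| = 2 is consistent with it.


Plotkin bound M ≤ 4; given |C| = 2 ≤ bound (satisfied).

Check applicability: 2d = 20, n = 15.
2d − n = 5 > 0, so Plotkin applies.
Compute d/(2d−n) = 10/5 ≈ 2.0000.
⌊d/(2d−n)⌋ = 2.
Plotkin bound: M ≤ 2·2 = 4.
Given |C| = 2, check: satisfied.
This |C| is below the Plotkin bound.


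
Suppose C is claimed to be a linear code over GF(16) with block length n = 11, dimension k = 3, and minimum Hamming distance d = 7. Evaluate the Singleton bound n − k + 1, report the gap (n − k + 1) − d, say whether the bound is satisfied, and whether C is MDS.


Singleton RHS = n − k + 1 = 9, slack = 2, bound satisfied, not MDS.

Singleton bound: d ≤ n − k + 1.
Here n = 11, k = 3, so n − k + 1 = 9.
Given d = 7, check d ≤ 9: YES.
Slack = (n − k + 1) − d = 2.
The code is NOT MDS (slack = 2 > 0).
Description: the claimed parameters are [11, 3, 7]_16; such a code would be non-MDS.


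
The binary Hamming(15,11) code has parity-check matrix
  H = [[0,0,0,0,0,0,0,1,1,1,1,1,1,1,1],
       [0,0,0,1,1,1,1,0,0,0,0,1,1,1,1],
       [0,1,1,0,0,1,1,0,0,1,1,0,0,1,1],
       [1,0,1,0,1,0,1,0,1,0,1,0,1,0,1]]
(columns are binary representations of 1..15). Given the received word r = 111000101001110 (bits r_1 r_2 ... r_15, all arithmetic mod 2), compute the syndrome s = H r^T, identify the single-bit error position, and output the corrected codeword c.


s = (0, 0, 0, 1)^T, error position = 1, corrected codeword c = 011000101001110

Compute s = H r^T mod 2 one row at a time:
  s_1 = 0 + 1 + 0 + 0 + 1 + 1 + 1 + 0 = 4 ≡ 0 (mod 2).
  s_2 = 0 + 0 + 0 + 1 + 1 + 1 + 1 + 0 = 4 ≡ 0 (mod 2).
  s_3 = 1 + 1 + 0 + 1 + 0 + 0 + 1 + 0 = 4 ≡ 0 (mod 2).
  s_4 = 1 + 1 + 0 + 1 + 1 + 0 + 1 + 0 = 5 ≡ 1 (mod 2).
s = (0, 0, 0, 1)^T — this equals column 1 of H (binary 0001), so error is at position 1.
Correct: flip bit 1 of r = 111000101001110 to get c = 011000101001110.


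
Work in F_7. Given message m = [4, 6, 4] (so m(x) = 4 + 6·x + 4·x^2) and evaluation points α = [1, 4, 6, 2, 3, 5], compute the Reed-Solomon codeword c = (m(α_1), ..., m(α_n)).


c = [0, 1, 2, 4, 2, 1]

Message polynomial: m(x) = 4 + 6·x + 4·x^2 (mod 7).
For each evaluation point α_i, compute m(α_i) mod 7:
  α_1 = 1: Horner steps 4 → 3 → 0, so m(1) = 0.
  α_2 = 4: Horner steps 4 → 1 → 1, so m(4) = 1.
  α_3 = 6: Horner steps 4 → 2 → 2, so m(6) = 2.
  α_4 = 2: Horner steps 4 → 0 → 4, so m(2) = 4.
  α_5 = 3: Horner steps 4 → 4 → 2, so m(3) = 2.
  α_6 = 5: Horner steps 4 → 5 → 1, so m(5) = 1.
Codeword c = [0, 1, 2, 4, 2, 1] ∈ F_7^6.


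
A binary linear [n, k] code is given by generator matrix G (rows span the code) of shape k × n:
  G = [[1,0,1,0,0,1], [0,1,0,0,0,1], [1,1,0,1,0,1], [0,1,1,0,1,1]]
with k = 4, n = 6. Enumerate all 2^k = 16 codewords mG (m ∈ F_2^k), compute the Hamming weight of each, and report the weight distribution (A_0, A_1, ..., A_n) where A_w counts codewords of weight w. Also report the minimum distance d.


Weight distribution: A_0 = 1, A_2 = 3, A_3 = 8, A_4 = 3, A_6 = 1. Minimum distance d = 2.

Enumerate all 2^4 = 16 messages m ∈ F_2^4.
For each, compute codeword c = mG in F_2^6, then tally its weight.
  m = 0000 → c = 000000, weight = 0.
  m = 1000 → c = 101001, weight = 3.
  m = 0100 → c = 010001, weight = 2.
  m = 1100 → c = 111000, weight = 3.
  m = 0010 → c = 110101, weight = 4.
  m = 1010 → c = 011100, weight = 3.
  m = 0110 → c = 100100, weight = 2.
  m = 1110 → c = 001101, weight = 3.
  m = 0001 → c = 011011, weight = 4.
  m = 1001 → c = 110010, weight = 3.
  m = 0101 → c = 001010, weight = 2.
  m = 1101 → c = 100011, weight = 3.
  m = 0011 → c = 101110, weight = 4.
  m = 1011 → c = 000111, weight = 3.
  m = 0111 → c = 111111, weight = 6.
  m = 1111 → c = 010110, weight = 3.
Tally weights:
  weight 0: 1 codewords.
  weight 2: 3 codewords.
  weight 3: 8 codewords.
  weight 4: 3 codewords.
  weight 6: 1 codewords.
Minimum distance d = smallest w > 0 with A_w > 0 = 2.
Sanity: Σ A_w = 16 = 2^4 = 16 ✓.


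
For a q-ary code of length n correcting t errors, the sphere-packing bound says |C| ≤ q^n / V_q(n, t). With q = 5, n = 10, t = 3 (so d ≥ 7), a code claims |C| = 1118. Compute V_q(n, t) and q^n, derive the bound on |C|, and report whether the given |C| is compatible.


V_q(n, t) = 8441, q^n = 9765625, Hamming bound = 1156, |C| = 1118 ≤ bound (satisfied).

Step 1: Compute V_q(n, t) = Σ_{j=0}^3 C(n, j) (q−1)^j.
  j = 0: C(10,0)·(4)^0 = 1·1 = 1.
  j = 1: C(10,1)·(4)^1 = 10·4 = 40.
  j = 2: C(10,2)·(4)^2 = 45·16 = 720.
  j = 3: C(10,3)·(4)^3 = 120·64 = 7680.
  V_q(n, t) = 1 + 40 + 720 + 7680 = 8441.
Step 2: q^n = 5^10 = 9765625.
Step 3: Hamming bound ⌊q^n / V_q(n,t)⌋ = ⌊9765625/8441⌋ = 1156.
Step 4: Compare |C| = 1118 to 1156: satisfied.
The claimed |C| lies below the Hamming bound.


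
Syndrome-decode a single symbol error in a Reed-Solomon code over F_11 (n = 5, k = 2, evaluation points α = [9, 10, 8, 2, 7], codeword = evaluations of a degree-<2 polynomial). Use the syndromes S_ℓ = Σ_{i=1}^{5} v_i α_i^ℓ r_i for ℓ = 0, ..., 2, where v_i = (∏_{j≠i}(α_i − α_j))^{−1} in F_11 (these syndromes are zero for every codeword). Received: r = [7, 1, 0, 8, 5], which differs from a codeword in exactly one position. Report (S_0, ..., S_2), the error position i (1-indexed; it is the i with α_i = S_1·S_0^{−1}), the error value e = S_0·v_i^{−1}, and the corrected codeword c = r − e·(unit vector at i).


S = (7, 8, 6), error at position 1, error magnitude e = 1, c = [6, 1, 0, 8, 5].

Step 1: column multipliers v_i = (∏_{j≠i}(α_i − α_j))^{−1} mod 11.
  i = 1 (α = 9): (9−10)(9−8)(9−2)(9−7) = (−1)·1·7·2 = −14 ≡ 8, so v_1 = 8^{−1} = 7 (mod 11).
  i = 2 (α = 10): (10−9)(10−8)(10−2)(10−7) = 1·2·8·3 = 48 ≡ 4, so v_2 = 4^{−1} = 3 (mod 11).
  i = 3 (α = 8): (8−9)(8−10)(8−2)(8−7) = (−1)·(−2)·6·1 = 12 ≡ 1, so v_3 = 1^{−1} = 1 (mod 11).
  i = 4 (α = 2): (2−9)(2−10)(2−8)(2−7) = (−7)·(−8)·(−6)·(−5) = 1680 ≡ 8, so v_4 = 8^{−1} = 7 (mod 11).
  i = 5 (α = 7): (7−9)(7−10)(7−8)(7−2) = (−2)·(−3)·(−1)·5 = −30 ≡ 3, so v_5 = 3^{−1} = 4 (mod 11).
  v = [7, 3, 1, 7, 4].
Step 2: syndromes of r = [7, 1, 0, 8, 5] (all sums mod 11).
  S_0 = Σ v_i r_i = 7·7 + 3·1 + 1·0 + 7·8 + 4·5 = 128 ≡ 7.
  S_1 = Σ v_i α_i r_i = 7·9·7 + 3·10·1 + 1·8·0 + 7·2·8 + 4·7·5 = 723 ≡ 8.
  α_i^2 mod 11 = [4, 1, 9, 4, 5].
  S_2 = Σ v_i α_i^2 r_i = 7·4·7 + 3·1·1 + 1·9·0 + 7·4·8 + 4·5·5 = 523 ≡ 6.
  S = (7, 8, 6) ≠ 0, so r is not a codeword (an error is present).
Step 3: locate the error. For a single error e at position i, S_ℓ = v_i·e·α_i^ℓ, so α_err = S_1/S_0.
  S_0^{−1} = 7^{−1} = 8 (mod 11), so α_err = 8·8 = 64 ≡ 9 = α_1. Error position i = 1.
  Consistency check: S_2/S_1 = 6·7 = 42 ≡ 9 = α_err ✓ (single-error assumption holds).
Step 4: error magnitude e = S_0/v_1 = S_0·∏_{j≠1}(α_1 − α_j) = 7·8 = 56 ≡ 1 (mod 11).
Step 5: correct position 1: c_1 = r_1 − e = 7 − 1 ≡ 6 (mod 11). Hence c = [6, 1, 0, 8, 5].
  Check: interpolating c through the α_i gives m(x) = 7 + 6·x (degree < 2) with m(α_i) = c_i for every i, so c is indeed a codeword.
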